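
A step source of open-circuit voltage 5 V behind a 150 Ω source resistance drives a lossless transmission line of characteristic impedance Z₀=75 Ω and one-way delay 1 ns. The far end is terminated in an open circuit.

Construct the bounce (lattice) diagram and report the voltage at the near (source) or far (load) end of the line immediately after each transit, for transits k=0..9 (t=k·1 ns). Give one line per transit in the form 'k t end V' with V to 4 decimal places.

Γ_L=1.000000, Γ_S=0.333333; launch V₁=5·75/225=1.666667
k=0 src: V=1.6667
k=1 load: inc=1.666667, refl=1.666667·1.000000=1.6667; V=0.000000+1.666667+1.666667=3.3333
k=2 src: inc=1.666667, refl=1.666667·0.333333=0.5556; V=1.666667+1.666667+0.555556=3.8889
k=3 load: inc=0.555556, refl=0.555556·1.000000=0.5556; V=3.333333+0.555556+0.555556=4.4444
k=4 src: inc=0.555556, refl=0.555556·0.333333=0.1852; V=3.888889+0.555556+0.185185=4.6296
k=5 load: inc=0.185185, refl=0.185185·1.000000=0.1852; V=4.444444+0.185185+0.185185=4.8148
k=6 src: inc=0.185185, refl=0.185185·0.333333=0.0617; V=4.629630+0.185185+0.061728=4.8765
k=7 load: inc=0.061728, refl=0.061728·1.000000=0.0617; V=4.814815+0.061728+0.061728=4.9383
k=8 src: inc=0.061728, refl=0.061728·0.333333=0.0206; V=4.876543+0.061728+0.020576=4.9588
k=9 load: inc=0.020576, refl=0.020576·1.000000=0.0206; V=4.938272+0.020576+0.020576=4.9794

0 0 source 1.6667
1 1 load 3.3333
2 2 source 3.8889
3 3 load 4.4444
4 4 source 4.6296
5 5 load 4.8148
6 6 source 4.8765
7 7 load 4.9383
8 8 source 4.9588
9 9 load 4.9794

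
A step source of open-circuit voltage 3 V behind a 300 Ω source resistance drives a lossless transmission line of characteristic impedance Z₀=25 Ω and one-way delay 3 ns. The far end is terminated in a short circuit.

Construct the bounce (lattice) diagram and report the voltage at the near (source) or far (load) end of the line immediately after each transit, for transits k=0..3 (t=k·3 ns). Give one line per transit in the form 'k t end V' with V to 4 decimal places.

0 0 source 0.2308
1 3 load 0.0000
2 6 source -0.1953
3 9 load 0.0000

Γ_L=-1.000000, Γ_S=0.846154; launch V₁=3·25/325=0.230769
k=0 src: V=0.2308
k=1 load: inc=0.230769, refl=0.230769·-1.000000=-0.2308; V=0.000000+0.230769+-0.230769=0.0000
k=2 src: inc=-0.230769, refl=-0.230769·0.846154=-0.1953; V=0.230769+-0.230769+-0.195266=-0.1953
k=3 load: inc=-0.195266, refl=-0.195266·-1.000000=0.1953; V=0.000000+-0.195266+0.195266=0.0000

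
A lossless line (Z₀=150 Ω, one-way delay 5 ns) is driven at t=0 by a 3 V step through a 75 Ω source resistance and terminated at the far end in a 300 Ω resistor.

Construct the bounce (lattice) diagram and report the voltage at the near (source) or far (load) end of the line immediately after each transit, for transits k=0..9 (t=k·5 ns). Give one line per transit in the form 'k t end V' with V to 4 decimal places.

Γ_L=0.333333, Γ_S=-0.333333; launch V₁=3·150/225=2.000000
k=0 src: V=2.0000
k=1 load: inc=2.000000, refl=2.000000·0.333333=0.6667; V=0.000000+2.000000+0.666667=2.6667
k=2 src: inc=0.666667, refl=0.666667·-0.333333=-0.2222; V=2.000000+0.666667+-0.222222=2.4444
k=3 load: inc=-0.222222, refl=-0.222222·0.333333=-0.0741; V=2.666667+-0.222222+-0.074074=2.3704
k=4 src: inc=-0.074074, refl=-0.074074·-0.333333=0.0247; V=2.444444+-0.074074+0.024691=2.3951
k=5 load: inc=0.024691, refl=0.024691·0.333333=0.0082; V=2.370370+0.024691+0.008230=2.4033
k=6 src: inc=0.008230, refl=0.008230·-0.333333=-0.0027; V=2.395062+0.008230+-0.002743=2.4005
k=7 load: inc=-0.002743, refl=-0.002743·0.333333=-0.0009; V=2.403292+-0.002743+-0.000914=2.3996
k=8 src: inc=-0.000914, refl=-0.000914·-0.333333=0.0003; V=2.400549+-0.000914+0.000305=2.3999
k=9 load: inc=0.000305, refl=0.000305·0.333333=0.0001; V=2.399634+0.000305+0.000102=2.4000

0 0 source 2.0000
1 5 load 2.6667
2 10 source 2.4444
3 15 load 2.3704
4 20 source 2.3951
5 25 load 2.4033
6 30 source 2.4005
7 35 load 2.3996
8 40 source 2.3999
9 45 load 2.4000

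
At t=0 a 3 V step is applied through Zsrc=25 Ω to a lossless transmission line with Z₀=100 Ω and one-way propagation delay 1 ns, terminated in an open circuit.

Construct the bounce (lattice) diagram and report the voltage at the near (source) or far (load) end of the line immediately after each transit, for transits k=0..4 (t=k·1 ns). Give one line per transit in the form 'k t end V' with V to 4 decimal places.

0 0 source 2.4000
1 1 load 4.8000
2 2 source 3.3600
3 3 load 1.9200
4 4 source 2.7840

Γ_L=1.000000, Γ_S=-0.600000; launch V₁=3·100/125=2.400000
k=0 src: V=2.4000
k=1 load: inc=2.400000, refl=2.400000·1.000000=2.4000; V=0.000000+2.400000+2.400000=4.8000
k=2 src: inc=2.400000, refl=2.400000·-0.600000=-1.4400; V=2.400000+2.400000+-1.440000=3.3600
k=3 load: inc=-1.440000, refl=-1.440000·1.000000=-1.4400; V=4.800000+-1.440000+-1.440000=1.9200
k=4 src: inc=-1.440000, refl=-1.440000·-0.600000=0.8640; V=3.360000+-1.440000+0.864000=2.7840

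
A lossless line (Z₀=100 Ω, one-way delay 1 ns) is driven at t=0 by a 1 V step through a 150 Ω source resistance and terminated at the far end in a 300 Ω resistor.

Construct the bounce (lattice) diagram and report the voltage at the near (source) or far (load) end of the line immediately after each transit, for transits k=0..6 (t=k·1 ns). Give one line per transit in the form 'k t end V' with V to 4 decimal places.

Γ_L=0.500000, Γ_S=0.200000; launch V₁=1·100/250=0.400000
k=0 src: V=0.4000
k=1 load: inc=0.400000, refl=0.400000·0.500000=0.2000; V=0.000000+0.400000+0.200000=0.6000
k=2 src: inc=0.200000, refl=0.200000·0.200000=0.0400; V=0.400000+0.200000+0.040000=0.6400
k=3 load: inc=0.040000, refl=0.040000·0.500000=0.0200; V=0.600000+0.040000+0.020000=0.6600
k=4 src: inc=0.020000, refl=0.020000·0.200000=0.0040; V=0.640000+0.020000+0.004000=0.6640
k=5 load: inc=0.004000, refl=0.004000·0.500000=0.0020; V=0.660000+0.004000+0.002000=0.6660
k=6 src: inc=0.002000, refl=0.002000·0.200000=0.0004; V=0.664000+0.002000+0.000400=0.6664

0 0 source 0.4000
1 1 load 0.6000
2 2 source 0.6400
3 3 load 0.6600
4 4 source 0.6640
5 5 load 0.6660
6 6 source 0.6664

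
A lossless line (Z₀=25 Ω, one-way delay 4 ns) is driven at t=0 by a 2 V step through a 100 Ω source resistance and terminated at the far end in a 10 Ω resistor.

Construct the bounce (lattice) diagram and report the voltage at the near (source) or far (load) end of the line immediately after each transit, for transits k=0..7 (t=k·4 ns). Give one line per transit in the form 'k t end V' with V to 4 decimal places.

0 0 source 0.4000
1 4 load 0.2286
2 8 source 0.1257
3 12 load 0.1698
4 16 source 0.1962
5 20 load 0.1849
6 24 source 0.1781
7 28 load 0.1810

Γ_L=-0.428571, Γ_S=0.600000; launch V₁=2·25/125=0.400000
k=0 src: V=0.4000
k=1 load: inc=0.400000, refl=0.400000·-0.428571=-0.1714; V=0.000000+0.400000+-0.171429=0.2286
k=2 src: inc=-0.171429, refl=-0.171429·0.600000=-0.1029; V=0.400000+-0.171429+-0.102857=0.1257
k=3 load: inc=-0.102857, refl=-0.102857·-0.428571=0.0441; V=0.228571+-0.102857+0.044082=0.1698
k=4 src: inc=0.044082, refl=0.044082·0.600000=0.0264; V=0.125714+0.044082+0.026449=0.1962
k=5 load: inc=0.026449, refl=0.026449·-0.428571=-0.0113; V=0.169796+0.026449+-0.011335=0.1849
k=6 src: inc=-0.011335, refl=-0.011335·0.600000=-0.0068; V=0.196245+-0.011335+-0.006801=0.1781
k=7 load: inc=-0.006801, refl=-0.006801·-0.428571=0.0029; V=0.184910+-0.006801+0.002915=0.1810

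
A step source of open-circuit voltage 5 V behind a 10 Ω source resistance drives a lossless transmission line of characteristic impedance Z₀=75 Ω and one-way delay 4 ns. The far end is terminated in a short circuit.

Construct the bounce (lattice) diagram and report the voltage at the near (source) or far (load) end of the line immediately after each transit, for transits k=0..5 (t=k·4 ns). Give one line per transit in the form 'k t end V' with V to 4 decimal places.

0 0 source 4.4118
1 4 load 0.0000
2 8 source 3.3737
3 12 load 0.0000
4 16 source 2.5799
5 20 load 0.0000

Γ_L=-1.000000, Γ_S=-0.764706; launch V₁=5·75/85=4.411765
k=0 src: V=4.4118
k=1 load: inc=4.411765, refl=4.411765·-1.000000=-4.4118; V=0.000000+4.411765+-4.411765=0.0000
k=2 src: inc=-4.411765, refl=-4.411765·-0.764706=3.3737; V=4.411765+-4.411765+3.373702=3.3737
k=3 load: inc=3.373702, refl=3.373702·-1.000000=-3.3737; V=0.000000+3.373702+-3.373702=0.0000
k=4 src: inc=-3.373702, refl=-3.373702·-0.764706=2.5799; V=3.373702+-3.373702+2.579890=2.5799
k=5 load: inc=2.579890, refl=2.579890·-1.000000=-2.5799; V=0.000000+2.579890+-2.579890=0.0000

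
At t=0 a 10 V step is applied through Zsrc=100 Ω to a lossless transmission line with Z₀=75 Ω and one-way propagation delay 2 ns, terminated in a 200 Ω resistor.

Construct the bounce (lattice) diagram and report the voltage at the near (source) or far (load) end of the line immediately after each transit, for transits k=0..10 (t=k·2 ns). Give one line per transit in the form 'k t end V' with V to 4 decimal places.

Γ_L=0.454545, Γ_S=0.142857; launch V₁=10·75/175=4.285714
k=0 src: V=4.2857
k=1 load: inc=4.285714, refl=4.285714·0.454545=1.9481; V=0.000000+4.285714+1.948052=6.2338
k=2 src: inc=1.948052, refl=1.948052·0.142857=0.2783; V=4.285714+1.948052+0.278293=6.5121
k=3 load: inc=0.278293, refl=0.278293·0.454545=0.1265; V=6.233766+0.278293+0.126497=6.6386
k=4 src: inc=0.126497, refl=0.126497·0.142857=0.0181; V=6.512059+0.126497+0.018071=6.6566
k=5 load: inc=0.018071, refl=0.018071·0.454545=0.0082; V=6.638556+0.018071+0.008214=6.6648
k=6 src: inc=0.008214, refl=0.008214·0.142857=0.0012; V=6.656627+0.008214+0.001173=6.6660
k=7 load: inc=0.001173, refl=0.001173·0.454545=0.0005; V=6.664841+0.001173+0.000533=6.6665
k=8 src: inc=0.000533, refl=0.000533·0.142857=0.0001; V=6.666015+0.000533+0.000076=6.6666
k=9 load: inc=0.000076, refl=0.000076·0.454545=0.0000; V=6.666548+0.000076+0.000035=6.6667
k=10 src: inc=0.000035, refl=0.000035·0.142857=0.0000; V=6.666624+0.000035+0.000005=6.6667

0 0 source 4.2857
1 2 load 6.2338
2 4 source 6.5121
3 6 load 6.6386
4 8 source 6.6566
5 10 load 6.6648
6 12 source 6.6660
7 14 load 6.6665
8 16 source 6.6666
9 18 load 6.6667
10 20 source 6.6667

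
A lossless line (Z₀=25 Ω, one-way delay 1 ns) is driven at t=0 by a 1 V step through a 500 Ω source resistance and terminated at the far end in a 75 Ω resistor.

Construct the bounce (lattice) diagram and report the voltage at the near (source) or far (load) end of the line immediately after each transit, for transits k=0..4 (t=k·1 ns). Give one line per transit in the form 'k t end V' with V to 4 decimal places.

Γ_L=0.500000, Γ_S=0.904762; launch V₁=1·25/525=0.047619
k=0 src: V=0.0476
k=1 load: inc=0.047619, refl=0.047619·0.500000=0.0238; V=0.000000+0.047619+0.023810=0.0714
k=2 src: inc=0.023810, refl=0.023810·0.904762=0.0215; V=0.047619+0.023810+0.021542=0.0930
k=3 load: inc=0.021542, refl=0.021542·0.500000=0.0108; V=0.071429+0.021542+0.010771=0.1037
k=4 src: inc=0.010771, refl=0.010771·0.904762=0.0097; V=0.092971+0.010771+0.009745=0.1135

0 0 source 0.0476
1 1 load 0.0714
2 2 source 0.0930
3 3 load 0.1037
4 4 source 0.1135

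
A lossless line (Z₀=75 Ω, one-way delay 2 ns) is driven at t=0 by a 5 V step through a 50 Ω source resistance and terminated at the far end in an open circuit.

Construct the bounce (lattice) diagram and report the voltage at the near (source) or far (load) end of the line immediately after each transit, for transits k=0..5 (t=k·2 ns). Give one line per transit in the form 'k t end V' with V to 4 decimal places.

Γ_L=1.000000, Γ_S=-0.200000; launch V₁=5·75/125=3.000000
k=0 src: V=3.0000
k=1 load: inc=3.000000, refl=3.000000·1.000000=3.0000; V=0.000000+3.000000+3.000000=6.0000
k=2 src: inc=3.000000, refl=3.000000·-0.200000=-0.6000; V=3.000000+3.000000+-0.600000=5.4000
k=3 load: inc=-0.600000, refl=-0.600000·1.000000=-0.6000; V=6.000000+-0.600000+-0.600000=4.8000
k=4 src: inc=-0.600000, refl=-0.600000·-0.200000=0.1200; V=5.400000+-0.600000+0.120000=4.9200
k=5 load: inc=0.120000, refl=0.120000·1.000000=0.1200; V=4.800000+0.120000+0.120000=5.0400

0 0 source 3.0000
1 2 load 6.0000
2 4 source 5.4000
3 6 load 4.8000
4 8 source 4.9200
5 10 load 5.0400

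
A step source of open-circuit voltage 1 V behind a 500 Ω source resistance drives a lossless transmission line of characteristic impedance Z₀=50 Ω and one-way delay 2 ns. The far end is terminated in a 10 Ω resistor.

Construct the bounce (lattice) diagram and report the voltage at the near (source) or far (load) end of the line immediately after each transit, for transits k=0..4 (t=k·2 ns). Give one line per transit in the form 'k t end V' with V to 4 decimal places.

Γ_L=-0.666667, Γ_S=0.818182; launch V₁=1·50/550=0.090909
k=0 src: V=0.0909
k=1 load: inc=0.090909, refl=0.090909·-0.666667=-0.0606; V=0.000000+0.090909+-0.060606=0.0303
k=2 src: inc=-0.060606, refl=-0.060606·0.818182=-0.0496; V=0.090909+-0.060606+-0.049587=-0.0193
k=3 load: inc=-0.049587, refl=-0.049587·-0.666667=0.0331; V=0.030303+-0.049587+0.033058=0.0138
k=4 src: inc=0.033058, refl=0.033058·0.818182=0.0270; V=-0.019284+0.033058+0.027047=0.0408

0 0 source 0.0909
1 2 load 0.0303
2 4 source -0.0193
3 6 load 0.0138
4 8 source 0.0408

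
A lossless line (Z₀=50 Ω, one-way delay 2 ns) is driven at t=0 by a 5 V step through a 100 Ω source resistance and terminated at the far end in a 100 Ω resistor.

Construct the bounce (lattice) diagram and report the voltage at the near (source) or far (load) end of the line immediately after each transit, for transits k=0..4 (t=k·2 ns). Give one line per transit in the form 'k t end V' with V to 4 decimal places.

Γ_L=0.333333, Γ_S=0.333333; launch V₁=5·50/150=1.666667
k=0 src: V=1.6667
k=1 load: inc=1.666667, refl=1.666667·0.333333=0.5556; V=0.000000+1.666667+0.555556=2.2222
k=2 src: inc=0.555556, refl=0.555556·0.333333=0.1852; V=1.666667+0.555556+0.185185=2.4074
k=3 load: inc=0.185185, refl=0.185185·0.333333=0.0617; V=2.222222+0.185185+0.061728=2.4691
k=4 src: inc=0.061728, refl=0.061728·0.333333=0.0206; V=2.407407+0.061728+0.020576=2.4897

0 0 source 1.6667
1 2 load 2.2222
2 4 source 2.4074
3 6 load 2.4691
4 8 source 2.4897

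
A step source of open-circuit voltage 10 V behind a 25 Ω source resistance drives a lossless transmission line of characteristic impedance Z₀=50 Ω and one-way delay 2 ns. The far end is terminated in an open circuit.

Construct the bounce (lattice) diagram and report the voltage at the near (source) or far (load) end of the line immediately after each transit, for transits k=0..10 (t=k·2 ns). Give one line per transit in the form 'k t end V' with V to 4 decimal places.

0 0 source 6.6667
1 2 load 13.3333
2 4 source 11.1111
3 6 load 8.8889
4 8 source 9.6296
5 10 load 10.3704
6 12 source 10.1235
7 14 load 9.8765
8 16 source 9.9588
9 18 load 10.0412
10 20 source 10.0137

Γ_L=1.000000, Γ_S=-0.333333; launch V₁=10·50/75=6.666667
k=0 src: V=6.6667
k=1 load: inc=6.666667, refl=6.666667·1.000000=6.6667; V=0.000000+6.666667+6.666667=13.3333
k=2 src: inc=6.666667, refl=6.666667·-0.333333=-2.2222; V=6.666667+6.666667+-2.222222=11.1111
k=3 load: inc=-2.222222, refl=-2.222222·1.000000=-2.2222; V=13.333333+-2.222222+-2.222222=8.8889
k=4 src: inc=-2.222222, refl=-2.222222·-0.333333=0.7407; V=11.111111+-2.222222+0.740741=9.6296
k=5 load: inc=0.740741, refl=0.740741·1.000000=0.7407; V=8.888889+0.740741+0.740741=10.3704
k=6 src: inc=0.740741, refl=0.740741·-0.333333=-0.2469; V=9.629630+0.740741+-0.246914=10.1235
k=7 load: inc=-0.246914, refl=-0.246914·1.000000=-0.2469; V=10.370370+-0.246914+-0.246914=9.8765
k=8 src: inc=-0.246914, refl=-0.246914·-0.333333=0.0823; V=10.123457+-0.246914+0.082305=9.9588
k=9 load: inc=0.082305, refl=0.082305·1.000000=0.0823; V=9.876543+0.082305+0.082305=10.0412
k=10 src: inc=0.082305, refl=0.082305·-0.333333=-0.0274; V=9.958848+0.082305+-0.027435=10.0137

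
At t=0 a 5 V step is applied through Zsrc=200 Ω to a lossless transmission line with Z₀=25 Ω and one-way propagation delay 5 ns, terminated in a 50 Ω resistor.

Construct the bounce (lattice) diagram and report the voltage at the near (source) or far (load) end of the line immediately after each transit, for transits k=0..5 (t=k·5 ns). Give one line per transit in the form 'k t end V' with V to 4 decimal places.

Γ_L=0.333333, Γ_S=0.777778; launch V₁=5·25/225=0.555556
k=0 src: V=0.5556
k=1 load: inc=0.555556, refl=0.555556·0.333333=0.1852; V=0.000000+0.555556+0.185185=0.7407
k=2 src: inc=0.185185, refl=0.185185·0.777778=0.1440; V=0.555556+0.185185+0.144033=0.8848
k=3 load: inc=0.144033, refl=0.144033·0.333333=0.0480; V=0.740741+0.144033+0.048011=0.9328
k=4 src: inc=0.048011, refl=0.048011·0.777778=0.0373; V=0.884774+0.048011+0.037342=0.9701
k=5 load: inc=0.037342, refl=0.037342·0.333333=0.0124; V=0.932785+0.037342+0.012447=0.9826

0 0 source 0.5556
1 5 load 0.7407
2 10 source 0.8848
3 15 load 0.9328
4 20 source 0.9701
5 25 load 0.9826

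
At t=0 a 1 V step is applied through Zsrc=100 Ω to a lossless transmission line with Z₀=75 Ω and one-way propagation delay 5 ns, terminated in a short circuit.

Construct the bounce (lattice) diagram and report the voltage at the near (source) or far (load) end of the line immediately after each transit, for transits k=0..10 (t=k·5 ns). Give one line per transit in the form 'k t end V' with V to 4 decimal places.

0 0 source 0.4286
1 5 load 0.0000
2 10 source -0.0612
3 15 load 0.0000
4 20 source 0.0087
5 25 load 0.0000
6 30 source -0.0012
7 35 load 0.0000
8 40 source 0.0002
9 45 load 0.0000
10 50 source -0.0000

Γ_L=-1.000000, Γ_S=0.142857; launch V₁=1·75/175=0.428571
k=0 src: V=0.4286
k=1 load: inc=0.428571, refl=0.428571·-1.000000=-0.4286; V=0.000000+0.428571+-0.428571=0.0000
k=2 src: inc=-0.428571, refl=-0.428571·0.142857=-0.0612; V=0.428571+-0.428571+-0.061224=-0.0612
k=3 load: inc=-0.061224, refl=-0.061224·-1.000000=0.0612; V=0.000000+-0.061224+0.061224=0.0000
k=4 src: inc=0.061224, refl=0.061224·0.142857=0.0087; V=-0.061224+0.061224+0.008746=0.0087
k=5 load: inc=0.008746, refl=0.008746·-1.000000=-0.0087; V=0.000000+0.008746+-0.008746=0.0000
k=6 src: inc=-0.008746, refl=-0.008746·0.142857=-0.0012; V=0.008746+-0.008746+-0.001249=-0.0012
k=7 load: inc=-0.001249, refl=-0.001249·-1.000000=0.0012; V=0.000000+-0.001249+0.001249=0.0000
k=8 src: inc=0.001249, refl=0.001249·0.142857=0.0002; V=-0.001249+0.001249+0.000178=0.0002
k=9 load: inc=0.000178, refl=0.000178·-1.000000=-0.0002; V=0.000000+0.000178+-0.000178=0.0000
k=10 src: inc=-0.000178, refl=-0.000178·0.142857=-0.0000; V=0.000178+-0.000178+-0.000025=-0.0000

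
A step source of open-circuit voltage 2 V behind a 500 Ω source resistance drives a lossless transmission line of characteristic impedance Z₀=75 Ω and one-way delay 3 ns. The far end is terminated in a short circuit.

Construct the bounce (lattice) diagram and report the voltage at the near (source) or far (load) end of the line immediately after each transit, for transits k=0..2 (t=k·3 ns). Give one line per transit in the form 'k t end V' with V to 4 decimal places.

0 0 source 0.2609
1 3 load 0.0000
2 6 source -0.1928

Γ_L=-1.000000, Γ_S=0.739130; launch V₁=2·75/575=0.260870
k=0 src: V=0.2609
k=1 load: inc=0.260870, refl=0.260870·-1.000000=-0.2609; V=0.000000+0.260870+-0.260870=0.0000
k=2 src: inc=-0.260870, refl=-0.260870·0.739130=-0.1928; V=0.260870+-0.260870+-0.192817=-0.1928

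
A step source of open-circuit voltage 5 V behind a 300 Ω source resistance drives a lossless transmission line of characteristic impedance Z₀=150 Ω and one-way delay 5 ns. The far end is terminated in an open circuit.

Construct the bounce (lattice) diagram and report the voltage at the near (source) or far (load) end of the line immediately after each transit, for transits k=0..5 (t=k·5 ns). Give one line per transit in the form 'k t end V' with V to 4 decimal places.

Γ_L=1.000000, Γ_S=0.333333; launch V₁=5·150/450=1.666667
k=0 src: V=1.6667
k=1 load: inc=1.666667, refl=1.666667·1.000000=1.6667; V=0.000000+1.666667+1.666667=3.3333
k=2 src: inc=1.666667, refl=1.666667·0.333333=0.5556; V=1.666667+1.666667+0.555556=3.8889
k=3 load: inc=0.555556, refl=0.555556·1.000000=0.5556; V=3.333333+0.555556+0.555556=4.4444
k=4 src: inc=0.555556, refl=0.555556·0.333333=0.1852; V=3.888889+0.555556+0.185185=4.6296
k=5 load: inc=0.185185, refl=0.185185·1.000000=0.1852; V=4.444444+0.185185+0.185185=4.8148

0 0 source 1.6667
1 5 load 3.3333
2 10 source 3.8889
3 15 load 4.4444
4 20 source 4.6296
5 25 load 4.8148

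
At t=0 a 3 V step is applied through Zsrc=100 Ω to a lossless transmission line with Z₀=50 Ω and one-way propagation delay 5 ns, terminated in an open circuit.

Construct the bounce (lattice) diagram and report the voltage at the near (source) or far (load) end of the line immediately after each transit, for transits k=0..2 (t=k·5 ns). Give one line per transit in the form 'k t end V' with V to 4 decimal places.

Γ_L=1.000000, Γ_S=0.333333; launch V₁=3·50/150=1.000000
k=0 src: V=1.0000
k=1 load: inc=1.000000, refl=1.000000·1.000000=1.0000; V=0.000000+1.000000+1.000000=2.0000
k=2 src: inc=1.000000, refl=1.000000·0.333333=0.3333; V=1.000000+1.000000+0.333333=2.3333

0 0 source 1.0000
1 5 load 2.0000
2 10 source 2.3333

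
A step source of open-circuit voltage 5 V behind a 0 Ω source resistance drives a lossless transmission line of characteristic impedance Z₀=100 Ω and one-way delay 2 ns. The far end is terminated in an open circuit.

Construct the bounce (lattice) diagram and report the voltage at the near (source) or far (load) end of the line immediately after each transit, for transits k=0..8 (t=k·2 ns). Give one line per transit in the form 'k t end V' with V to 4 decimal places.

Γ_L=1.000000, Γ_S=-1.000000; launch V₁=5·100/100=5.000000
k=0 src: V=5.0000
k=1 load: inc=5.000000, refl=5.000000·1.000000=5.0000; V=0.000000+5.000000+5.000000=10.0000
k=2 src: inc=5.000000, refl=5.000000·-1.000000=-5.0000; V=5.000000+5.000000+-5.000000=5.0000
k=3 load: inc=-5.000000, refl=-5.000000·1.000000=-5.0000; V=10.000000+-5.000000+-5.000000=0.0000
k=4 src: inc=-5.000000, refl=-5.000000·-1.000000=5.0000; V=5.000000+-5.000000+5.000000=5.0000
k=5 load: inc=5.000000, refl=5.000000·1.000000=5.0000; V=0.000000+5.000000+5.000000=10.0000
k=6 src: inc=5.000000, refl=5.000000·-1.000000=-5.0000; V=5.000000+5.000000+-5.000000=5.0000
k=7 load: inc=-5.000000, refl=-5.000000·1.000000=-5.0000; V=10.000000+-5.000000+-5.000000=0.0000
k=8 src: inc=-5.000000, refl=-5.000000·-1.000000=5.0000; V=5.000000+-5.000000+5.000000=5.0000

0 0 source 5.0000
1 2 load 10.0000
2 4 source 5.0000
3 6 load 0.0000
4 8 source 5.0000
5 10 load 10.0000
6 12 source 5.0000
7 14 load 0.0000
8 16 source 5.0000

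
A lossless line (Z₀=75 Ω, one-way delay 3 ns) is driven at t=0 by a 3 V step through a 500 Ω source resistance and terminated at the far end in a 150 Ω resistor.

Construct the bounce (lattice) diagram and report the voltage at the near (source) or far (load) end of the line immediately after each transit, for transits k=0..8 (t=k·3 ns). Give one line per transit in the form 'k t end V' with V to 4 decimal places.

0 0 source 0.3913
1 3 load 0.5217
2 6 source 0.6181
3 9 load 0.6503
4 12 source 0.6740
5 15 load 0.6820
6 18 source 0.6878
7 21 load 0.6898
8 24 source 0.6912

Γ_L=0.333333, Γ_S=0.739130; launch V₁=3·75/575=0.391304
k=0 src: V=0.3913
k=1 load: inc=0.391304, refl=0.391304·0.333333=0.1304; V=0.000000+0.391304+0.130435=0.5217
k=2 src: inc=0.130435, refl=0.130435·0.739130=0.0964; V=0.391304+0.130435+0.096408=0.6181
k=3 load: inc=0.096408, refl=0.096408·0.333333=0.0321; V=0.521739+0.096408+0.032136=0.6503
k=4 src: inc=0.032136, refl=0.032136·0.739130=0.0238; V=0.618147+0.032136+0.023753=0.6740
k=5 load: inc=0.023753, refl=0.023753·0.333333=0.0079; V=0.650284+0.023753+0.007918=0.6820
k=6 src: inc=0.007918, refl=0.007918·0.739130=0.0059; V=0.674036+0.007918+0.005852=0.6878
k=7 load: inc=0.005852, refl=0.005852·0.333333=0.0020; V=0.681954+0.005852+0.001951=0.6898
k=8 src: inc=0.001951, refl=0.001951·0.739130=0.0014; V=0.687806+0.001951+0.001442=0.6912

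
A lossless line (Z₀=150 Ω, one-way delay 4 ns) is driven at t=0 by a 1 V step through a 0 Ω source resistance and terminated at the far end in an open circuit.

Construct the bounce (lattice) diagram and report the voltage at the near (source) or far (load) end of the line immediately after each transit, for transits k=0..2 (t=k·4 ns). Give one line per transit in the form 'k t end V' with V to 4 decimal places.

0 0 source 1.0000
1 4 load 2.0000
2 8 source 1.0000

Γ_L=1.000000, Γ_S=-1.000000; launch V₁=1·150/150=1.000000
k=0 src: V=1.0000
k=1 load: inc=1.000000, refl=1.000000·1.000000=1.0000; V=0.000000+1.000000+1.000000=2.0000
k=2 src: inc=1.000000, refl=1.000000·-1.000000=-1.0000; V=1.000000+1.000000+-1.000000=1.0000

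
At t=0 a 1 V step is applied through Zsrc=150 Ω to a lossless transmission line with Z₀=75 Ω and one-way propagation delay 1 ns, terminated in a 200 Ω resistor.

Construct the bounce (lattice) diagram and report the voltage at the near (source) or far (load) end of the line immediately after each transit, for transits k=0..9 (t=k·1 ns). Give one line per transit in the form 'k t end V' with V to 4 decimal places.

0 0 source 0.3333
1 1 load 0.4848
2 2 source 0.5354
3 3 load 0.5583
4 4 source 0.5660
5 5 load 0.5694
6 6 source 0.5706
7 7 load 0.5711
8 8 source 0.5713
9 9 load 0.5714

Γ_L=0.454545, Γ_S=0.333333; launch V₁=1·75/225=0.333333
k=0 src: V=0.3333
k=1 load: inc=0.333333, refl=0.333333·0.454545=0.1515; V=0.000000+0.333333+0.151515=0.4848
k=2 src: inc=0.151515, refl=0.151515·0.333333=0.0505; V=0.333333+0.151515+0.050505=0.5354
k=3 load: inc=0.050505, refl=0.050505·0.454545=0.0230; V=0.484848+0.050505+0.022957=0.5583
k=4 src: inc=0.022957, refl=0.022957·0.333333=0.0077; V=0.535354+0.022957+0.007652=0.5660
k=5 load: inc=0.007652, refl=0.007652·0.454545=0.0035; V=0.558310+0.007652+0.003478=0.5694
k=6 src: inc=0.003478, refl=0.003478·0.333333=0.0012; V=0.565963+0.003478+0.001159=0.5706
k=7 load: inc=0.001159, refl=0.001159·0.454545=0.0005; V=0.569441+0.001159+0.000527=0.5711
k=8 src: inc=0.000527, refl=0.000527·0.333333=0.0002; V=0.570600+0.000527+0.000176=0.5713
k=9 load: inc=0.000176, refl=0.000176·0.454545=0.0001; V=0.571127+0.000176+0.000080=0.5714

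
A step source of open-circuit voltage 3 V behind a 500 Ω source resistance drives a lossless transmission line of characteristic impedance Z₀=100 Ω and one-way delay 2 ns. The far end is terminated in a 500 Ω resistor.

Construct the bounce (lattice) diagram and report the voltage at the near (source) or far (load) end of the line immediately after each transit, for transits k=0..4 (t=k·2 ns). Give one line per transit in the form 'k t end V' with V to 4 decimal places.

Γ_L=0.666667, Γ_S=0.666667; launch V₁=3·100/600=0.500000
k=0 src: V=0.5000
k=1 load: inc=0.500000, refl=0.500000·0.666667=0.3333; V=0.000000+0.500000+0.333333=0.8333
k=2 src: inc=0.333333, refl=0.333333·0.666667=0.2222; V=0.500000+0.333333+0.222222=1.0556
k=3 load: inc=0.222222, refl=0.222222·0.666667=0.1481; V=0.833333+0.222222+0.148148=1.2037
k=4 src: inc=0.148148, refl=0.148148·0.666667=0.0988; V=1.055556+0.148148+0.098765=1.3025

0 0 source 0.5000
1 2 load 0.8333
2 4 source 1.0556
3 6 load 1.2037
4 8 source 1.3025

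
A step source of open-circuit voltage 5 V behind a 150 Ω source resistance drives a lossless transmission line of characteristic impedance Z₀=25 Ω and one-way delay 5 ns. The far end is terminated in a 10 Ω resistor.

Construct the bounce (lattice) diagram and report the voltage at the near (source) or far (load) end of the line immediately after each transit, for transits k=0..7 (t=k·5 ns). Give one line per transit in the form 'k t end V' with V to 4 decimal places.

0 0 source 0.7143
1 5 load 0.4082
2 10 source 0.1895
3 15 load 0.2832
4 20 source 0.3502
5 25 load 0.3215
6 30 source 0.3010
7 35 load 0.3098

Γ_L=-0.428571, Γ_S=0.714286; launch V₁=5·25/175=0.714286
k=0 src: V=0.7143
k=1 load: inc=0.714286, refl=0.714286·-0.428571=-0.3061; V=0.000000+0.714286+-0.306122=0.4082
k=2 src: inc=-0.306122, refl=-0.306122·0.714286=-0.2187; V=0.714286+-0.306122+-0.218659=0.1895
k=3 load: inc=-0.218659, refl=-0.218659·-0.428571=0.0937; V=0.408163+-0.218659+0.093711=0.2832
k=4 src: inc=0.093711, refl=0.093711·0.714286=0.0669; V=0.189504+0.093711+0.066936=0.3502
k=5 load: inc=0.066936, refl=0.066936·-0.428571=-0.0287; V=0.283215+0.066936+-0.028687=0.3215
k=6 src: inc=-0.028687, refl=-0.028687·0.714286=-0.0205; V=0.350152+-0.028687+-0.020491=0.3010
k=7 load: inc=-0.020491, refl=-0.020491·-0.428571=0.0088; V=0.321465+-0.020491+0.008782=0.3098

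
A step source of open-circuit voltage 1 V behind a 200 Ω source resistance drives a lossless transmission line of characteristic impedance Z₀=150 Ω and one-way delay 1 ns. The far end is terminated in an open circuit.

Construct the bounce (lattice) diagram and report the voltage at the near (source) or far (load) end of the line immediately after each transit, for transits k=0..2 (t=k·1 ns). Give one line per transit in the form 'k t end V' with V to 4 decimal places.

0 0 source 0.4286
1 1 load 0.8571
2 2 source 0.9184

Γ_L=1.000000, Γ_S=0.142857; launch V₁=1·150/350=0.428571
k=0 src: V=0.4286
k=1 load: inc=0.428571, refl=0.428571·1.000000=0.4286; V=0.000000+0.428571+0.428571=0.8571
k=2 src: inc=0.428571, refl=0.428571·0.142857=0.0612; V=0.428571+0.428571+0.061224=0.9184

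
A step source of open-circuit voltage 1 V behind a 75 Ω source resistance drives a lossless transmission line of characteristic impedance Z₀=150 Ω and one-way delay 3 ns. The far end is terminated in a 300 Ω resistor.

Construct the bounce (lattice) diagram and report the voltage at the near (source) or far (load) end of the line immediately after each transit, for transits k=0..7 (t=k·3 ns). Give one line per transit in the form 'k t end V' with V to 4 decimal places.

0 0 source 0.6667
1 3 load 0.8889
2 6 source 0.8148
3 9 load 0.7901
4 12 source 0.7984
5 15 load 0.8011
6 18 source 0.8002
7 21 load 0.7999

Γ_L=0.333333, Γ_S=-0.333333; launch V₁=1·150/225=0.666667
k=0 src: V=0.6667
k=1 load: inc=0.666667, refl=0.666667·0.333333=0.2222; V=0.000000+0.666667+0.222222=0.8889
k=2 src: inc=0.222222, refl=0.222222·-0.333333=-0.0741; V=0.666667+0.222222+-0.074074=0.8148
k=3 load: inc=-0.074074, refl=-0.074074·0.333333=-0.0247; V=0.888889+-0.074074+-0.024691=0.7901
k=4 src: inc=-0.024691, refl=-0.024691·-0.333333=0.0082; V=0.814815+-0.024691+0.008230=0.7984
k=5 load: inc=0.008230, refl=0.008230·0.333333=0.0027; V=0.790123+0.008230+0.002743=0.8011
k=6 src: inc=0.002743, refl=0.002743·-0.333333=-0.0009; V=0.798354+0.002743+-0.000914=0.8002
k=7 load: inc=-0.000914, refl=-0.000914·0.333333=-0.0003; V=0.801097+-0.000914+-0.000305=0.7999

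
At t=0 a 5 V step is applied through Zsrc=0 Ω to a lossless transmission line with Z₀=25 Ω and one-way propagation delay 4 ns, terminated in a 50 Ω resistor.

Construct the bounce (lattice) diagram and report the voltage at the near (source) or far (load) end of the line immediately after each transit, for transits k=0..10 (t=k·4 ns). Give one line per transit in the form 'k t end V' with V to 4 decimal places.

0 0 source 5.0000
1 4 load 6.6667
2 8 source 5.0000
3 12 load 4.4444
4 16 source 5.0000
5 20 load 5.1852
6 24 source 5.0000
7 28 load 4.9383
8 32 source 5.0000
9 36 load 5.0206
10 40 source 5.0000

Γ_L=0.333333, Γ_S=-1.000000; launch V₁=5·25/25=5.000000
k=0 src: V=5.0000
k=1 load: inc=5.000000, refl=5.000000·0.333333=1.6667; V=0.000000+5.000000+1.666667=6.6667
k=2 src: inc=1.666667, refl=1.666667·-1.000000=-1.6667; V=5.000000+1.666667+-1.666667=5.0000
k=3 load: inc=-1.666667, refl=-1.666667·0.333333=-0.5556; V=6.666667+-1.666667+-0.555556=4.4444
k=4 src: inc=-0.555556, refl=-0.555556·-1.000000=0.5556; V=5.000000+-0.555556+0.555556=5.0000
k=5 load: inc=0.555556, refl=0.555556·0.333333=0.1852; V=4.444444+0.555556+0.185185=5.1852
k=6 src: inc=0.185185, refl=0.185185·-1.000000=-0.1852; V=5.000000+0.185185+-0.185185=5.0000
k=7 load: inc=-0.185185, refl=-0.185185·0.333333=-0.0617; V=5.185185+-0.185185+-0.061728=4.9383
k=8 src: inc=-0.061728, refl=-0.061728·-1.000000=0.0617; V=5.000000+-0.061728+0.061728=5.0000
k=9 load: inc=0.061728, refl=0.061728·0.333333=0.0206; V=4.938272+0.061728+0.020576=5.0206
k=10 src: inc=0.020576, refl=0.020576·-1.000000=-0.0206; V=5.000000+0.020576+-0.020576=5.0000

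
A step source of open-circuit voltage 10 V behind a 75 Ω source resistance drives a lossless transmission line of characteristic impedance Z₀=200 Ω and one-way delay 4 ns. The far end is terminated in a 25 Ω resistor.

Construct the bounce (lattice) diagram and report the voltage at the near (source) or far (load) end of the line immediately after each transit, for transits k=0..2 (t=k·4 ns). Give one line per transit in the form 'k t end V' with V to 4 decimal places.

0 0 source 7.2727
1 4 load 1.6162
2 8 source 4.1873

Γ_L=-0.777778, Γ_S=-0.454545; launch V₁=10·200/275=7.272727
k=0 src: V=7.2727
k=1 load: inc=7.272727, refl=7.272727·-0.777778=-5.6566; V=0.000000+7.272727+-5.656566=1.6162
k=2 src: inc=-5.656566, refl=-5.656566·-0.454545=2.5712; V=7.272727+-5.656566+2.571166=4.1873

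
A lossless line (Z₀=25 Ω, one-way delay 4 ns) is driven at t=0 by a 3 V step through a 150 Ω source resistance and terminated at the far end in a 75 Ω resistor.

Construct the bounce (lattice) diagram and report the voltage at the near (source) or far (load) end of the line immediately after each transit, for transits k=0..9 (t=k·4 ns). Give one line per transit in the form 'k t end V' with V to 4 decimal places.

Γ_L=0.500000, Γ_S=0.714286; launch V₁=3·25/175=0.428571
k=0 src: V=0.4286
k=1 load: inc=0.428571, refl=0.428571·0.500000=0.2143; V=0.000000+0.428571+0.214286=0.6429
k=2 src: inc=0.214286, refl=0.214286·0.714286=0.1531; V=0.428571+0.214286+0.153061=0.7959
k=3 load: inc=0.153061, refl=0.153061·0.500000=0.0765; V=0.642857+0.153061+0.076531=0.8724
k=4 src: inc=0.076531, refl=0.076531·0.714286=0.0547; V=0.795918+0.076531+0.054665=0.9271
k=5 load: inc=0.054665, refl=0.054665·0.500000=0.0273; V=0.872449+0.054665+0.027332=0.9544
k=6 src: inc=0.027332, refl=0.027332·0.714286=0.0195; V=0.927114+0.027332+0.019523=0.9740
k=7 load: inc=0.019523, refl=0.019523·0.500000=0.0098; V=0.954446+0.019523+0.009762=0.9837
k=8 src: inc=0.009762, refl=0.009762·0.714286=0.0070; V=0.973969+0.009762+0.006973=0.9907
k=9 load: inc=0.006973, refl=0.006973·0.500000=0.0035; V=0.983731+0.006973+0.003486=0.9942

0 0 source 0.4286
1 4 load 0.6429
2 8 source 0.7959
3 12 load 0.8724
4 16 source 0.9271
5 20 load 0.9544
6 24 source 0.9740
7 28 load 0.9837
8 32 source 0.9907
9 36 load 0.9942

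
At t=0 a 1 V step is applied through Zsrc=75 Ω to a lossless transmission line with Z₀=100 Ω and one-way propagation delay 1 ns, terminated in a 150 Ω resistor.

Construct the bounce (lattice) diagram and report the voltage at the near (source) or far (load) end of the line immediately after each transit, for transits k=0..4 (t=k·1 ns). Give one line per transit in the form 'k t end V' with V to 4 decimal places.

Γ_L=0.200000, Γ_S=-0.142857; launch V₁=1·100/175=0.571429
k=0 src: V=0.5714
k=1 load: inc=0.571429, refl=0.571429·0.200000=0.1143; V=0.000000+0.571429+0.114286=0.6857
k=2 src: inc=0.114286, refl=0.114286·-0.142857=-0.0163; V=0.571429+0.114286+-0.016327=0.6694
k=3 load: inc=-0.016327, refl=-0.016327·0.200000=-0.0033; V=0.685714+-0.016327+-0.003265=0.6661
k=4 src: inc=-0.003265, refl=-0.003265·-0.142857=0.0005; V=0.669388+-0.003265+0.000466=0.6666

0 0 source 0.5714
1 1 load 0.6857
2 2 source 0.6694
3 3 load 0.6661
4 4 source 0.6666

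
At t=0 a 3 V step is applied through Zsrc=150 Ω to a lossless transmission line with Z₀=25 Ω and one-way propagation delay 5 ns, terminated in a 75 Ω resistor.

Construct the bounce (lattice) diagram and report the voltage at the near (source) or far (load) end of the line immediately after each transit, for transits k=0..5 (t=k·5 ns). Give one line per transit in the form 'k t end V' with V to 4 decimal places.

Γ_L=0.500000, Γ_S=0.714286; launch V₁=3·25/175=0.428571
k=0 src: V=0.4286
k=1 load: inc=0.428571, refl=0.428571·0.500000=0.2143; V=0.000000+0.428571+0.214286=0.6429
k=2 src: inc=0.214286, refl=0.214286·0.714286=0.1531; V=0.428571+0.214286+0.153061=0.7959
k=3 load: inc=0.153061, refl=0.153061·0.500000=0.0765; V=0.642857+0.153061+0.076531=0.8724
k=4 src: inc=0.076531, refl=0.076531·0.714286=0.0547; V=0.795918+0.076531+0.054665=0.9271
k=5 load: inc=0.054665, refl=0.054665·0.500000=0.0273; V=0.872449+0.054665+0.027332=0.9544

0 0 source 0.4286
1 5 load 0.6429
2 10 source 0.7959
3 15 load 0.8724
4 20 source 0.9271
5 25 load 0.9544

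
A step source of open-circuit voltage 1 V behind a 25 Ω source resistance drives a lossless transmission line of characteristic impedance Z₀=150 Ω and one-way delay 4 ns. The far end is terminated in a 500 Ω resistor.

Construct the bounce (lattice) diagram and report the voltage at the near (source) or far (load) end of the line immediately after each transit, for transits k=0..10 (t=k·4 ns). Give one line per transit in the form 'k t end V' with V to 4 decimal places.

Γ_L=0.538462, Γ_S=-0.714286; launch V₁=1·150/175=0.857143
k=0 src: V=0.8571
k=1 load: inc=0.857143, refl=0.857143·0.538462=0.4615; V=0.000000+0.857143+0.461538=1.3187
k=2 src: inc=0.461538, refl=0.461538·-0.714286=-0.3297; V=0.857143+0.461538+-0.329670=0.9890
k=3 load: inc=-0.329670, refl=-0.329670·0.538462=-0.1775; V=1.318681+-0.329670+-0.177515=0.8115
k=4 src: inc=-0.177515, refl=-0.177515·-0.714286=0.1268; V=0.989011+-0.177515+0.126796=0.9383
k=5 load: inc=0.126796, refl=0.126796·0.538462=0.0683; V=0.811496+0.126796+0.068275=1.0066
k=6 src: inc=0.068275, refl=0.068275·-0.714286=-0.0488; V=0.938292+0.068275+-0.048768=0.9578
k=7 load: inc=-0.048768, refl=-0.048768·0.538462=-0.0263; V=1.006567+-0.048768+-0.026260=0.9315
k=8 src: inc=-0.026260, refl=-0.026260·-0.714286=0.0188; V=0.957800+-0.026260+0.018757=0.9503
k=9 load: inc=0.018757, refl=0.018757·0.538462=0.0101; V=0.931540+0.018757+0.010100=0.9604
k=10 src: inc=0.010100, refl=0.010100·-0.714286=-0.0072; V=0.950297+0.010100+-0.007214=0.9532

0 0 source 0.8571
1 4 load 1.3187
2 8 source 0.9890
3 12 load 0.8115
4 16 source 0.9383
5 20 load 1.0066
6 24 source 0.9578
7 28 load 0.9315
8 32 source 0.9503
9 36 load 0.9604
10 40 source 0.9532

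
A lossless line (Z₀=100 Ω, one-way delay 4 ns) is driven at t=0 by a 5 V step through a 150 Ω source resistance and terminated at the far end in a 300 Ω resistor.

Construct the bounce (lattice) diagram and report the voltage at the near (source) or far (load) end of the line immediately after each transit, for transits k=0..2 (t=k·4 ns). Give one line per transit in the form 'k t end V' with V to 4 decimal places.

0 0 source 2.0000
1 4 load 3.0000
2 8 source 3.2000

Γ_L=0.500000, Γ_S=0.200000; launch V₁=5·100/250=2.000000
k=0 src: V=2.0000
k=1 load: inc=2.000000, refl=2.000000·0.500000=1.0000; V=0.000000+2.000000+1.000000=3.0000
k=2 src: inc=1.000000, refl=1.000000·0.200000=0.2000; V=2.000000+1.000000+0.200000=3.2000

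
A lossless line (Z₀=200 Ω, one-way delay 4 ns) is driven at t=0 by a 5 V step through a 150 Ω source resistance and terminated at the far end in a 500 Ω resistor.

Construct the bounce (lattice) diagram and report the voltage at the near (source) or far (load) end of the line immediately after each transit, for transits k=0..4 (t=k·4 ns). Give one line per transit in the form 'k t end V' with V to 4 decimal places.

0 0 source 2.8571
1 4 load 4.0816
2 8 source 3.9067
3 12 load 3.8317
4 16 source 3.8424

Γ_L=0.428571, Γ_S=-0.142857; launch V₁=5·200/350=2.857143
k=0 src: V=2.8571
k=1 load: inc=2.857143, refl=2.857143·0.428571=1.2245; V=0.000000+2.857143+1.224490=4.0816
k=2 src: inc=1.224490, refl=1.224490·-0.142857=-0.1749; V=2.857143+1.224490+-0.174927=3.9067
k=3 load: inc=-0.174927, refl=-0.174927·0.428571=-0.0750; V=4.081633+-0.174927+-0.074969=3.8317
k=4 src: inc=-0.074969, refl=-0.074969·-0.142857=0.0107; V=3.906706+-0.074969+0.010710=3.8424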